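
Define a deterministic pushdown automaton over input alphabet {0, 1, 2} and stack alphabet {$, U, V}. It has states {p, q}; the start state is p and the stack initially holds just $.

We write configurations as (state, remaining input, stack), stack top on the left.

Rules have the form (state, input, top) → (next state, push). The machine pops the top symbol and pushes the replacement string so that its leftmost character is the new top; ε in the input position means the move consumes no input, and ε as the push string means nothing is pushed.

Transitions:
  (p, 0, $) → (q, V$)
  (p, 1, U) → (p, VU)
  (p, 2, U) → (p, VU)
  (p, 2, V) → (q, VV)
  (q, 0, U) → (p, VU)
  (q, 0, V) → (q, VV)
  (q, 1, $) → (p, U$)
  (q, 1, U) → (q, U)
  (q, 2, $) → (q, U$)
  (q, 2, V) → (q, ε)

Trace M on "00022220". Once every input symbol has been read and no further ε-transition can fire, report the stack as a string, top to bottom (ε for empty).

(p, 00022220, $) ⊢ (q, 0022220, V$) ⊢ (q, 022220, VV$) ⊢ (q, 22220, VVV$) ⊢ (q, 2220, VV$) ⊢ (q, 220, V$) ⊢ (q, 20, $) ⊢ (q, 0, U$) ⊢ (p, ε, VU$)
All input consumed in state p with stack VU$.

VU$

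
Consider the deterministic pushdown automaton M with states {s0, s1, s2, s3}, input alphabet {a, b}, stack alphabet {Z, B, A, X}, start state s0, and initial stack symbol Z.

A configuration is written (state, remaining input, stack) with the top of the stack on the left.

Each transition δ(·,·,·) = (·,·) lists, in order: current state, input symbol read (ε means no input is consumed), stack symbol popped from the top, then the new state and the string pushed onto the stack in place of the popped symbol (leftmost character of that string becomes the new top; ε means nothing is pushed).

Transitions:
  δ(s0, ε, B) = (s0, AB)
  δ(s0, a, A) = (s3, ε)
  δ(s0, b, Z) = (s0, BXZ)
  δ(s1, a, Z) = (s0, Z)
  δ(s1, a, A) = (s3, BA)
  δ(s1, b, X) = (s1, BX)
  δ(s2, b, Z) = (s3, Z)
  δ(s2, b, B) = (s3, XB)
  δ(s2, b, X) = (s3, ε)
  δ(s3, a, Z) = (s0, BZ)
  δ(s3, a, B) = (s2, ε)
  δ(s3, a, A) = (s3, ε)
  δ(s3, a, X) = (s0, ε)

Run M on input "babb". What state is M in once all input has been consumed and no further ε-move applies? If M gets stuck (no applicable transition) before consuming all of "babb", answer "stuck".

stuck

(s0, babb, Z)
  read b, top Z: go to s0, push BXZ → (s0, abb, BXZ)
  ε-move, top B: go to s0, push AB → (s0, abb, ABXZ)
  read a, top A: go to s3, push ε → (s3, bb, BXZ)
No transition for (s3, b, top B); M blocks with input bb remaining.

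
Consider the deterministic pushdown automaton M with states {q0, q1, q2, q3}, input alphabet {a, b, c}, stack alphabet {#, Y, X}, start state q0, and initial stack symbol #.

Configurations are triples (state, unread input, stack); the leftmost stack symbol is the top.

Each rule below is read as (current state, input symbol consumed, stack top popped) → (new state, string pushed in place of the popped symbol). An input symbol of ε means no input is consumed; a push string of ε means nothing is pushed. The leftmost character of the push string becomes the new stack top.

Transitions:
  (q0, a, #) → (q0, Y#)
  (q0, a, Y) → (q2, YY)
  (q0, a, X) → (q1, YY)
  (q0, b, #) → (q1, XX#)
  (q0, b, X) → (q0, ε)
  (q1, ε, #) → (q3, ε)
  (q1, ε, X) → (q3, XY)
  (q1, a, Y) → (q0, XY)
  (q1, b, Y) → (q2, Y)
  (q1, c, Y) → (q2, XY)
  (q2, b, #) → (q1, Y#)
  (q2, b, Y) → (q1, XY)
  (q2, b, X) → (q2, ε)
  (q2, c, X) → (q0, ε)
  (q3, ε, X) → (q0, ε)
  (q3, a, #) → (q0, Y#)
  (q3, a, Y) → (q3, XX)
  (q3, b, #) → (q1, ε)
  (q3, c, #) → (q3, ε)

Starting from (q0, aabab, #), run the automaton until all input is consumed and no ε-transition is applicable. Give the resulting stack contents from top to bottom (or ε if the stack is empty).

YYYYY#

(q0, aabab, #)
  read a, top #: go to q0, push Y# → (q0, abab, Y#)
  read a, top Y: go to q2, push YY → (q2, bab, YY#)
  read b, top Y: go to q1, push XY → (q1, ab, XYY#)
  ε-move, top X: go to q3, push XY → (q3, ab, XYYY#)
  ε-move, top X: go to q0, push ε → (q0, ab, YYY#)
  read a, top Y: go to q2, push YY → (q2, b, YYYY#)
  read b, top Y: go to q1, push XY → (q1, ε, XYYYY#)
  ε-move, top X: go to q3, push XY → (q3, ε, XYYYYY#)
  ε-move, top X: go to q0, push ε → (q0, ε, YYYYY#)
All input consumed in state q0 with stack YYYYY#.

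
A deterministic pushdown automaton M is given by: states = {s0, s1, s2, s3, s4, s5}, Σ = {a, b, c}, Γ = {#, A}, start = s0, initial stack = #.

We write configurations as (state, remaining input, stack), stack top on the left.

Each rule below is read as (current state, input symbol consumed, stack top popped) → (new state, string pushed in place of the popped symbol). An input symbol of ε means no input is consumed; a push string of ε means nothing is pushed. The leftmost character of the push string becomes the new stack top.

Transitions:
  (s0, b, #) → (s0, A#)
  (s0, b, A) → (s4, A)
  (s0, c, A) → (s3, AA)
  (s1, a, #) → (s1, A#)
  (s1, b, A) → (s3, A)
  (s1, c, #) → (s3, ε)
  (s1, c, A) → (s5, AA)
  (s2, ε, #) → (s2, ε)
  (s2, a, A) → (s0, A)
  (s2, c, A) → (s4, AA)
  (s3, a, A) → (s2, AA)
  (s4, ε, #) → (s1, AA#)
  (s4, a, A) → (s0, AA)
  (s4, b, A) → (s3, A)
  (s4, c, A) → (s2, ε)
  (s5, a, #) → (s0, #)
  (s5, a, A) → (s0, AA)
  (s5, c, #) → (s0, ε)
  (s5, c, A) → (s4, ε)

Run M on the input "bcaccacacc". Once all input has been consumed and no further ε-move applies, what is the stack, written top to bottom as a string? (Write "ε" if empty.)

(s0, bcaccacacc, #)
  read b, top #: go to s0, push A# → (s0, caccacacc, A#)
  read c, top A: go to s3, push AA → (s3, accacacc, AA#)
  read a, top A: go to s2, push AA → (s2, ccacacc, AAA#)
  read c, top A: go to s4, push AA → (s4, cacacc, AAAA#)
  read c, top A: go to s2, push ε → (s2, acacc, AAA#)
  read a, top A: go to s0, push A → (s0, cacc, AAA#)
  read c, top A: go to s3, push AA → (s3, acc, AAAA#)
  read a, top A: go to s2, push AA → (s2, cc, AAAAA#)
  read c, top A: go to s4, push AA → (s4, c, AAAAAA#)
  read c, top A: go to s2, push ε → (s2, ε, AAAAA#)
All input consumed in state s2 with stack AAAAA#.

AAAAA#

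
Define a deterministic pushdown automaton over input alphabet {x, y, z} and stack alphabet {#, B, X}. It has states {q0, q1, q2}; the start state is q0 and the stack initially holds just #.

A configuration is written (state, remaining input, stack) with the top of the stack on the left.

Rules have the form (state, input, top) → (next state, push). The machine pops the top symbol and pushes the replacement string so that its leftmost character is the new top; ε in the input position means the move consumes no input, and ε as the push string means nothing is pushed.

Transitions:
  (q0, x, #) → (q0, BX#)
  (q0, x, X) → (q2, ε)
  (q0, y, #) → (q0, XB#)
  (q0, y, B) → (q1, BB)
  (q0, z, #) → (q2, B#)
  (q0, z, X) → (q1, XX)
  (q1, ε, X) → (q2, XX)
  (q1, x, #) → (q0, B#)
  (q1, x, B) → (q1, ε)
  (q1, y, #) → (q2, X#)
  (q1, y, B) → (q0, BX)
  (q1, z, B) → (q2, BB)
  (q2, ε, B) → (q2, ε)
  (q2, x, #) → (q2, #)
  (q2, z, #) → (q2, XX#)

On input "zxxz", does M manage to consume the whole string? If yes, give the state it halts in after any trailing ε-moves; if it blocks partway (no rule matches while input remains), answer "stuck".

(q0, zxxz, #)
  read z, top #: go to q2, push B# → (q2, xxz, B#)
  ε-move, top B: go to q2, push ε → (q2, xxz, #)
  read x, top #: go to q2, push # → (q2, xz, #)
  read x, top #: go to q2, push # → (q2, z, #)
  read z, top #: go to q2, push XX# → (q2, ε, XX#)
All input consumed; M is in state q2.

q2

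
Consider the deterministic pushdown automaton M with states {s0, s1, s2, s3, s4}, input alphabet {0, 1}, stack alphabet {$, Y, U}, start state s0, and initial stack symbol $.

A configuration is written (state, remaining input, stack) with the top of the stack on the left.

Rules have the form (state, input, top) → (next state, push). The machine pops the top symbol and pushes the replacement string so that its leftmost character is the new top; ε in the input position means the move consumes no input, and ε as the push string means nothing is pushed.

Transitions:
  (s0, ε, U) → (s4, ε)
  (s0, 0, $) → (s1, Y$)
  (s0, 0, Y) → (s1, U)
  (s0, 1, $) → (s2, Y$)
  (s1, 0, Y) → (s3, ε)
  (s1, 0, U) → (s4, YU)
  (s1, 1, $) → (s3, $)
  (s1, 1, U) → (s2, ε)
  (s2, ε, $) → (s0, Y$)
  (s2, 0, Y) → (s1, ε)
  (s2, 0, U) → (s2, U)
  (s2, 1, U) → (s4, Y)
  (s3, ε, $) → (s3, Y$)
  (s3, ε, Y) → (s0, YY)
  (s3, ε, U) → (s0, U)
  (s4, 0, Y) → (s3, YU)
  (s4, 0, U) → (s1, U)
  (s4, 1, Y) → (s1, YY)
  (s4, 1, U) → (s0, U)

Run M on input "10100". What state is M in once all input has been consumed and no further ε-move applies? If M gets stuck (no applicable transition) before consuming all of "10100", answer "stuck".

(s0, 10100, $)
  read 1, top $: go to s2, push Y$ → (s2, 0100, Y$)
  read 0, top Y: go to s1, push ε → (s1, 100, $)
  read 1, top $: go to s3, push $ → (s3, 00, $)
  ε-move, top $: go to s3, push Y$ → (s3, 00, Y$)
  ε-move, top Y: go to s0, push YY → (s0, 00, YY$)
  read 0, top Y: go to s1, push U → (s1, 0, UY$)
  read 0, top U: go to s4, push YU → (s4, ε, YUY$)
All input consumed; M is in state s4.

s4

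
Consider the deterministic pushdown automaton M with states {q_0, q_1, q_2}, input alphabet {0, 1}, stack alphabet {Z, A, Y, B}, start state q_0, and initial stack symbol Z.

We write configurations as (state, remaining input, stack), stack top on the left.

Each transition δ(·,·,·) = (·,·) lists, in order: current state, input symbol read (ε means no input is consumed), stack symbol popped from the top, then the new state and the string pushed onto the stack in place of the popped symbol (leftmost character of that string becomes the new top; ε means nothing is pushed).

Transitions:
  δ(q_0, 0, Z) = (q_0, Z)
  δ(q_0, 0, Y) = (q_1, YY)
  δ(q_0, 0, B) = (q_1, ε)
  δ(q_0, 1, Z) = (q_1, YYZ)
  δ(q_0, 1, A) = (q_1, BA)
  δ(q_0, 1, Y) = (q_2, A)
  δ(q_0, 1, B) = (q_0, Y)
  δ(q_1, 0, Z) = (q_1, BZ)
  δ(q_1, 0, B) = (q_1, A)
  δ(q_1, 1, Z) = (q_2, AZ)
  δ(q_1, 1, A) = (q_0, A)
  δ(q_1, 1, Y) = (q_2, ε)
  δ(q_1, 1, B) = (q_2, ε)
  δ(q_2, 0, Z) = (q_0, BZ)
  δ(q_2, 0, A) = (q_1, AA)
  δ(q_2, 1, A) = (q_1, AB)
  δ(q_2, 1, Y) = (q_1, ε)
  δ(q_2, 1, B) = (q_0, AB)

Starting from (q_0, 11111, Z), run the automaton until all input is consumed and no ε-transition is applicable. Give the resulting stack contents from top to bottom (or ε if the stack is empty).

ABZ

(q_0, 11111, Z) ⊢ (q_1, 1111, YYZ) ⊢ (q_2, 111, YZ) ⊢ (q_1, 11, Z) ⊢ (q_2, 1, AZ) ⊢ (q_1, ε, ABZ)
All input consumed in state q_1 with stack ABZ.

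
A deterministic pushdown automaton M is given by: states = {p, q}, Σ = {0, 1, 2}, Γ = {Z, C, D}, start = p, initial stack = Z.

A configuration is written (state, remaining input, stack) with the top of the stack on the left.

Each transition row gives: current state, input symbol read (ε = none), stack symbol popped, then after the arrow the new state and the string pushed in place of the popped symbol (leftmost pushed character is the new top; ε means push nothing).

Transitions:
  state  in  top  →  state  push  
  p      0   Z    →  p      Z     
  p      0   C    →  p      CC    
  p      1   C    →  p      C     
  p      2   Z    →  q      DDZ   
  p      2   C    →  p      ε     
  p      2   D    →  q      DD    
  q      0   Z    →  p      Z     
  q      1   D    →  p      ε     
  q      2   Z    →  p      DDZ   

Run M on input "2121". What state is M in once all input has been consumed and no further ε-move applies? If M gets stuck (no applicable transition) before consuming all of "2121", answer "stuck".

p

(p, 2121, Z) ⊢ (q, 121, DDZ) ⊢ (p, 21, DZ) ⊢ (q, 1, DDZ) ⊢ (p, ε, DZ)
All input consumed; M is in state p.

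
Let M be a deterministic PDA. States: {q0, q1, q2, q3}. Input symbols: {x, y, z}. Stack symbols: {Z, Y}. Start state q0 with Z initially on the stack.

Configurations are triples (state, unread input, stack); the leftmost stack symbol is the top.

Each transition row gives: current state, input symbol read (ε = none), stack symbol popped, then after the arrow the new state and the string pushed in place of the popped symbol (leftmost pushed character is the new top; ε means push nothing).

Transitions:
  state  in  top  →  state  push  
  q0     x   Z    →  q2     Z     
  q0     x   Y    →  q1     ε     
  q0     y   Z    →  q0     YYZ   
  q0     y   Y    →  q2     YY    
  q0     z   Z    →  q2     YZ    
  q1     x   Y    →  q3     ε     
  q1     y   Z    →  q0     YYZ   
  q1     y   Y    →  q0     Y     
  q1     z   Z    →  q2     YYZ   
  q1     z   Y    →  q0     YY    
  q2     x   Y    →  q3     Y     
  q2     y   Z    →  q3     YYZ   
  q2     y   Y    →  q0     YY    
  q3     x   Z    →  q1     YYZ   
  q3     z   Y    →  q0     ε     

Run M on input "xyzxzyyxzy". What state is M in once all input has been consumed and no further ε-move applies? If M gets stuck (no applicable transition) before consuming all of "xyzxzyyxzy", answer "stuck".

q2

(q0, xyzxzyyxzy, Z)
  read x, top Z: go to q2, push Z → (q2, yzxzyyxzy, Z)
  read y, top Z: go to q3, push YYZ → (q3, zxzyyxzy, YYZ)
  read z, top Y: go to q0, push ε → (q0, xzyyxzy, YZ)
  read x, top Y: go to q1, push ε → (q1, zyyxzy, Z)
  read z, top Z: go to q2, push YYZ → (q2, yyxzy, YYZ)
  read y, top Y: go to q0, push YY → (q0, yxzy, YYYZ)
  read y, top Y: go to q2, push YY → (q2, xzy, YYYYZ)
  read x, top Y: go to q3, push Y → (q3, zy, YYYYZ)
  read z, top Y: go to q0, push ε → (q0, y, YYYZ)
  read y, top Y: go to q2, push YY → (q2, ε, YYYYZ)
All input consumed; M is in state q2.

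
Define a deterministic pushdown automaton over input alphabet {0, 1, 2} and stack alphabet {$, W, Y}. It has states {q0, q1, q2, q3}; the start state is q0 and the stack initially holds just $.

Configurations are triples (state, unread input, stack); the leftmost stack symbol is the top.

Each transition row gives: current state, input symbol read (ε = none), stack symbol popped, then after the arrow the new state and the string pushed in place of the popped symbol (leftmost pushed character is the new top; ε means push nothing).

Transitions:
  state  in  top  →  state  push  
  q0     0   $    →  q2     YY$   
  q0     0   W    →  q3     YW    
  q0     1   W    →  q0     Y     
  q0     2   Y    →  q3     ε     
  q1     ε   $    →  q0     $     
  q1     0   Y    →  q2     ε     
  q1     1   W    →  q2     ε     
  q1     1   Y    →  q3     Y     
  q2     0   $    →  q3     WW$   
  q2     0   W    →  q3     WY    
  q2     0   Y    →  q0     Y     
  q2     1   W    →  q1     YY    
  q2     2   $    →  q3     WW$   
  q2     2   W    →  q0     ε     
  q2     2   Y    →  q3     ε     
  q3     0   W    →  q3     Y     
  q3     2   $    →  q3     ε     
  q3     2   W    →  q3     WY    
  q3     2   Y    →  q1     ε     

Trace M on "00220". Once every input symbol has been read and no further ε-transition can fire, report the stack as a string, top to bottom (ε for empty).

(q0, 00220, $)
  read 0, top $: go to q2, push YY$ → (q2, 0220, YY$)
  read 0, top Y: go to q0, push Y → (q0, 220, YY$)
  read 2, top Y: go to q3, push ε → (q3, 20, Y$)
  read 2, top Y: go to q1, push ε → (q1, 0, $)
  ε-move, top $: go to q0, push $ → (q0, 0, $)
  read 0, top $: go to q2, push YY$ → (q2, ε, YY$)
All input consumed in state q2 with stack YY$.

YY$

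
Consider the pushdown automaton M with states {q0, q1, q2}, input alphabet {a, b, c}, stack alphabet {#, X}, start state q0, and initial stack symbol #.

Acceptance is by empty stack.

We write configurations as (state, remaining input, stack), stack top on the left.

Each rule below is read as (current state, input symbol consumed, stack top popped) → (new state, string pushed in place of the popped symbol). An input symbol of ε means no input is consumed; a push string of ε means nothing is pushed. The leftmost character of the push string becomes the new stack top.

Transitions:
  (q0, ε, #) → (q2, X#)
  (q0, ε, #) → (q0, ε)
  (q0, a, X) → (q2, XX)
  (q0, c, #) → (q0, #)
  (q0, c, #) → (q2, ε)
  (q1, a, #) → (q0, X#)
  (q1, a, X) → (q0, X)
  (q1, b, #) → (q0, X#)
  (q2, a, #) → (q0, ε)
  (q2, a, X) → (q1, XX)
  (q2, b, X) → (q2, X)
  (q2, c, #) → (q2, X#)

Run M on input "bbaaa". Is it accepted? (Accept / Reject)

No computation consumes all input and empties the stack.

Reject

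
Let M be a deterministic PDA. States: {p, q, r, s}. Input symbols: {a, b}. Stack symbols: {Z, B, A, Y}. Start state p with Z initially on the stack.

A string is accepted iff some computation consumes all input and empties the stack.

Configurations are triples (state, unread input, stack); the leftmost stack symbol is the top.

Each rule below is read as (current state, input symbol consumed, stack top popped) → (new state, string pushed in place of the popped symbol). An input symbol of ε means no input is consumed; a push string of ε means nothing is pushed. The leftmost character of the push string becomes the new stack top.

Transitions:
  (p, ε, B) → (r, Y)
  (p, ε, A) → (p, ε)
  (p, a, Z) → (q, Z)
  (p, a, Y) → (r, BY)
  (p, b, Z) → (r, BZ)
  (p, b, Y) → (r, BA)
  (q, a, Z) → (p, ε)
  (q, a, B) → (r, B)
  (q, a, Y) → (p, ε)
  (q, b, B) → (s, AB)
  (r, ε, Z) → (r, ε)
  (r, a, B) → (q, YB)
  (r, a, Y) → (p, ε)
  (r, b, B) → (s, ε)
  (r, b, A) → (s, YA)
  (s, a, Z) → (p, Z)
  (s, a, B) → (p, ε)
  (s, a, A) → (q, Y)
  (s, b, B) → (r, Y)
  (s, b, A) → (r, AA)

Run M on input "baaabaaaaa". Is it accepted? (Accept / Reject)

Accept

(p, baaabaaaaa, Z)
  read b, top Z: go to r, push BZ → (r, aaabaaaaa, BZ)
  read a, top B: go to q, push YB → (q, aabaaaaa, YBZ)
  read a, top Y: go to p, push ε → (p, abaaaaa, BZ)
  ε-move, top B: go to r, push Y → (r, abaaaaa, YZ)
  read a, top Y: go to p, push ε → (p, baaaaa, Z)
  read b, top Z: go to r, push BZ → (r, aaaaa, BZ)
  read a, top B: go to q, push YB → (q, aaaa, YBZ)
  read a, top Y: go to p, push ε → (p, aaa, BZ)
  ε-move, top B: go to r, push Y → (r, aaa, YZ)
  read a, top Y: go to p, push ε → (p, aa, Z)
  read a, top Z: go to q, push Z → (q, a, Z)
  read a, top Z: go to p, push ε → (p, ε, ε)
All input consumed and the stack is empty.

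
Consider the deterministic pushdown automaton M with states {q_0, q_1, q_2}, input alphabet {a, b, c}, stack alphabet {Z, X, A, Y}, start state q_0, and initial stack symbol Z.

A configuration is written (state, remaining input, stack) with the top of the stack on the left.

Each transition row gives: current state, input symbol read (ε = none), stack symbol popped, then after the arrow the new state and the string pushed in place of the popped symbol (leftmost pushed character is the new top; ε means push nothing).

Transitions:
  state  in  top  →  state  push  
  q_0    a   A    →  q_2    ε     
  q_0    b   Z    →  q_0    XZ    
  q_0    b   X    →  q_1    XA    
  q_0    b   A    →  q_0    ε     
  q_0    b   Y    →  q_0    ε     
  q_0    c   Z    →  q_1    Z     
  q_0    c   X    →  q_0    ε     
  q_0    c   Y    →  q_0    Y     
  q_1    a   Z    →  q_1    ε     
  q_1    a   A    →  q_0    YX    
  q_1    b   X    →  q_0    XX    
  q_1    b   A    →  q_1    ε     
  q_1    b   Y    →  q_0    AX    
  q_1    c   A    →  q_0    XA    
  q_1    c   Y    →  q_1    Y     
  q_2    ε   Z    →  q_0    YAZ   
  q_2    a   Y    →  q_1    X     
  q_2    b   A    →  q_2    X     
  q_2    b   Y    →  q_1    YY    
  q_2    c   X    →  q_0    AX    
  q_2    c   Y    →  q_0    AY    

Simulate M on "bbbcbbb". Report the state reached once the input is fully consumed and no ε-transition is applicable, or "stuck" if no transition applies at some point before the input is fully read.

q_1

(q_0, bbbcbbb, Z)
  read b, top Z: go to q_0, push XZ → (q_0, bbcbbb, XZ)
  read b, top X: go to q_1, push XA → (q_1, bcbbb, XAZ)
  read b, top X: go to q_0, push XX → (q_0, cbbb, XXAZ)
  read c, top X: go to q_0, push ε → (q_0, bbb, XAZ)
  read b, top X: go to q_1, push XA → (q_1, bb, XAAZ)
  read b, top X: go to q_0, push XX → (q_0, b, XXAAZ)
  read b, top X: go to q_1, push XA → (q_1, ε, XAXAAZ)
All input consumed; M is in state q_1.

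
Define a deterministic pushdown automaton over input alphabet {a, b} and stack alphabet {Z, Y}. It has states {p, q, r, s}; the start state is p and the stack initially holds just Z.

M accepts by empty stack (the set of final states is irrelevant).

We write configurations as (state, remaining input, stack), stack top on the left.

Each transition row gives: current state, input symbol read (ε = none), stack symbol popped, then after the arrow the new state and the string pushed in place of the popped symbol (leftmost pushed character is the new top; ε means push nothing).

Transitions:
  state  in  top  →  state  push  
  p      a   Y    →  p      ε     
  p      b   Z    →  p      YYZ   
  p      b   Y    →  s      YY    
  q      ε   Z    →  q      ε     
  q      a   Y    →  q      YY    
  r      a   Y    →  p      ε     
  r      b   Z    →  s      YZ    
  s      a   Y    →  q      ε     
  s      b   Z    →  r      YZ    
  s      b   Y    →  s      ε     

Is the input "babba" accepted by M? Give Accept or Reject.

Accept

(p, babba, Z)
  read b, top Z: go to p, push YYZ → (p, abba, YYZ)
  read a, top Y: go to p, push ε → (p, bba, YZ)
  read b, top Y: go to s, push YY → (s, ba, YYZ)
  read b, top Y: go to s, push ε → (s, a, YZ)
  read a, top Y: go to q, push ε → (q, ε, Z)
  ε-move, top Z: go to q, push ε → (q, ε, ε)
All input consumed and the stack is empty.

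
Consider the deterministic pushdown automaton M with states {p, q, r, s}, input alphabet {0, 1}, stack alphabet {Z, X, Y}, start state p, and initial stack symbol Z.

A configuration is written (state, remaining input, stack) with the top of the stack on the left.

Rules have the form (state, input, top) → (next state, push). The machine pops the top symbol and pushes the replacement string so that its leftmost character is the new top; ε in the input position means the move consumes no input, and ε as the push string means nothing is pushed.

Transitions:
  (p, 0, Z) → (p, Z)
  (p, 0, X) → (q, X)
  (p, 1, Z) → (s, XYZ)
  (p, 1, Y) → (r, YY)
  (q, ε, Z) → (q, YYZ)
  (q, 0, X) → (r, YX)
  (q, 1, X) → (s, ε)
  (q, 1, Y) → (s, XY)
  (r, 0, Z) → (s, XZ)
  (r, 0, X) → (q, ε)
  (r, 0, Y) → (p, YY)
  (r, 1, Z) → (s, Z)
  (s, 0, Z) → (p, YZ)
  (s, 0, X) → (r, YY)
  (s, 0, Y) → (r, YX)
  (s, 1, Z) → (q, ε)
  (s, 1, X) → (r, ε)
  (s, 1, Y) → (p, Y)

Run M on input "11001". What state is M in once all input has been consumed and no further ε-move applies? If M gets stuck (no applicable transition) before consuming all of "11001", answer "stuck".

stuck

(p, 11001, Z) ⊢ (s, 1001, XYZ) ⊢ (r, 001, YZ) ⊢ (p, 01, YYZ)
No transition for (p, 0, top Y); M blocks with input 01 remaining.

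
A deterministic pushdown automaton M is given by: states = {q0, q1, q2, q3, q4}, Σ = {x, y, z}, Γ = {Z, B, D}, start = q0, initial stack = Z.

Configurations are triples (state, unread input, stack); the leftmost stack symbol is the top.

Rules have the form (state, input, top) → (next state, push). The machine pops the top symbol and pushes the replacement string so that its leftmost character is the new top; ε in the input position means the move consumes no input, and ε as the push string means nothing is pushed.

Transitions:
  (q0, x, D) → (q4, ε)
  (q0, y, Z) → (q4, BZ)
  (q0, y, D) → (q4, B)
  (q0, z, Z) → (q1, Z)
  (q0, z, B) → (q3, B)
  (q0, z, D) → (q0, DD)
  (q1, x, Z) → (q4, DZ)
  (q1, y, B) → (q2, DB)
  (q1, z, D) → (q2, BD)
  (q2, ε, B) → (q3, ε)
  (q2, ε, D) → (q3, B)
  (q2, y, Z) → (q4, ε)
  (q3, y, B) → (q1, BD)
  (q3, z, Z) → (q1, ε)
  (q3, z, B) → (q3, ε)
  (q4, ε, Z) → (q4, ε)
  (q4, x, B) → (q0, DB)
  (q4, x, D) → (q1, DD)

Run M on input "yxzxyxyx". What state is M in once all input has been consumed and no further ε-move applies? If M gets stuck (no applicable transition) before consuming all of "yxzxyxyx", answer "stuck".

stuck

(q0, yxzxyxyx, Z)
  read y, top Z: go to q4, push BZ → (q4, xzxyxyx, BZ)
  read x, top B: go to q0, push DB → (q0, zxyxyx, DBZ)
  read z, top D: go to q0, push DD → (q0, xyxyx, DDBZ)
  read x, top D: go to q4, push ε → (q4, yxyx, DBZ)
No transition for (q4, y, top D); M blocks with input yxyx remaining.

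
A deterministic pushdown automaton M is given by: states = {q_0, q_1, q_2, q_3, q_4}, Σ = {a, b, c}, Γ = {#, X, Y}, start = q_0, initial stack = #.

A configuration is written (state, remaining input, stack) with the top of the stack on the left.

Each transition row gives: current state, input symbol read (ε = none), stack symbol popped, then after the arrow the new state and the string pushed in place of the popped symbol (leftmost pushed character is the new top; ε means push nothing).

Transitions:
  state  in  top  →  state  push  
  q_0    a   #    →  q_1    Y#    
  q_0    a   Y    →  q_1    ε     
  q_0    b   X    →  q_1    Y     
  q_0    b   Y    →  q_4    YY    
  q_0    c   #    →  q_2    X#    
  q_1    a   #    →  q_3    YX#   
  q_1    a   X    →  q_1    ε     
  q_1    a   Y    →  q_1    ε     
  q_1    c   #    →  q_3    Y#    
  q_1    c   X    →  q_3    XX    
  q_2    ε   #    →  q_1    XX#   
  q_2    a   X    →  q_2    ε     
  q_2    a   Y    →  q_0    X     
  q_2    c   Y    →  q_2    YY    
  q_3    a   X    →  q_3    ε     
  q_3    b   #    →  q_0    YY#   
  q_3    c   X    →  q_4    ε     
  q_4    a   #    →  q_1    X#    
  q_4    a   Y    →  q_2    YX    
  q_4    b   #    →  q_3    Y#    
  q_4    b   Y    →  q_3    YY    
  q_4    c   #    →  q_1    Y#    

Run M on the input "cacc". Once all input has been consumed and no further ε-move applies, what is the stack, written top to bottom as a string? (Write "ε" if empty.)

(q_0, cacc, #)
  read c, top #: go to q_2, push X# → (q_2, acc, X#)
  read a, top X: go to q_2, push ε → (q_2, cc, #)
  ε-move, top #: go to q_1, push XX# → (q_1, cc, XX#)
  read c, top X: go to q_3, push XX → (q_3, c, XXX#)
  read c, top X: go to q_4, push ε → (q_4, ε, XX#)
All input consumed in state q_4 with stack XX#.

XX#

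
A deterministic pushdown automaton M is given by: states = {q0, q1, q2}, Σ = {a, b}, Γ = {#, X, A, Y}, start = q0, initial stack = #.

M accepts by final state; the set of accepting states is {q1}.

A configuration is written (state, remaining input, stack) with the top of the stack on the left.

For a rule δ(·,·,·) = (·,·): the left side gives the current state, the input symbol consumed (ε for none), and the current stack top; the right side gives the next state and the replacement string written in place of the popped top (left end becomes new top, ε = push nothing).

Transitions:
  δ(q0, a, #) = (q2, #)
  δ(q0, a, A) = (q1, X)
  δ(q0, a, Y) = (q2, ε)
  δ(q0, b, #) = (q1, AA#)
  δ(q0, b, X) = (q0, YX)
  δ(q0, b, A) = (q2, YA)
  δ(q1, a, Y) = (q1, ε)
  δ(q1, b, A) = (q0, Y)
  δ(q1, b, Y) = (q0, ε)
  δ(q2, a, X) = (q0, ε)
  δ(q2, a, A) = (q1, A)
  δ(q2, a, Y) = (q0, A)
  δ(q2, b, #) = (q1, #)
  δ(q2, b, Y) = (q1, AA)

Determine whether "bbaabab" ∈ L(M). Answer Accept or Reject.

Accept

(q0, bbaabab, #)
  read b, top #: go to q1, push AA# → (q1, baabab, AA#)
  read b, top A: go to q0, push Y → (q0, aabab, YA#)
  read a, top Y: go to q2, push ε → (q2, abab, A#)
  read a, top A: go to q1, push A → (q1, bab, A#)
  read b, top A: go to q0, push Y → (q0, ab, Y#)
  read a, top Y: go to q2, push ε → (q2, b, #)
  read b, top #: go to q1, push # → (q1, ε, #)
All input consumed; state q1 ∈ F.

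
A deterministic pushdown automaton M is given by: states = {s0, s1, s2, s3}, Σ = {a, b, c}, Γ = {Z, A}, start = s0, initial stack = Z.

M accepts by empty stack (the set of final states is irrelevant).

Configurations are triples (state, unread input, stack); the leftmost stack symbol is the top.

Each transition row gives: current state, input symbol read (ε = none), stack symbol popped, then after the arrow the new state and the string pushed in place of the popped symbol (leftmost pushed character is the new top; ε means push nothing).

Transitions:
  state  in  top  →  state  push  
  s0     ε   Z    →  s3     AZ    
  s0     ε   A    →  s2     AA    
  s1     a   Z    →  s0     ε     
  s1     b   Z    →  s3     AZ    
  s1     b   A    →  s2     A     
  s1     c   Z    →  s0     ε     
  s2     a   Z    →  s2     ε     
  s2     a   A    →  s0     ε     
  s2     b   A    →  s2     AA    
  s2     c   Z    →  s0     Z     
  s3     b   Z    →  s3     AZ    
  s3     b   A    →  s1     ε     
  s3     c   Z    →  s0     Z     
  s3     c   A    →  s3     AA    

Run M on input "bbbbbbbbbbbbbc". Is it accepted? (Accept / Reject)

Accept

(s0, bbbbbbbbbbbbbc, Z) ⊢ (s3, bbbbbbbbbbbbbc, AZ) ⊢ (s1, bbbbbbbbbbbbc, Z) ⊢ (s3, bbbbbbbbbbbc, AZ) ⊢ (s1, bbbbbbbbbbc, Z) ⊢ (s3, bbbbbbbbbc, AZ) ⊢ (s1, bbbbbbbbc, Z) ⊢ (s3, bbbbbbbc, AZ) ⊢ (s1, bbbbbbc, Z) ⊢ (s3, bbbbbc, AZ) ⊢ (s1, bbbbc, Z) ⊢ (s3, bbbc, AZ) ⊢ (s1, bbc, Z) ⊢ (s3, bc, AZ) ⊢ (s1, c, Z) ⊢ (s0, ε, ε)
All input consumed and the stack is empty.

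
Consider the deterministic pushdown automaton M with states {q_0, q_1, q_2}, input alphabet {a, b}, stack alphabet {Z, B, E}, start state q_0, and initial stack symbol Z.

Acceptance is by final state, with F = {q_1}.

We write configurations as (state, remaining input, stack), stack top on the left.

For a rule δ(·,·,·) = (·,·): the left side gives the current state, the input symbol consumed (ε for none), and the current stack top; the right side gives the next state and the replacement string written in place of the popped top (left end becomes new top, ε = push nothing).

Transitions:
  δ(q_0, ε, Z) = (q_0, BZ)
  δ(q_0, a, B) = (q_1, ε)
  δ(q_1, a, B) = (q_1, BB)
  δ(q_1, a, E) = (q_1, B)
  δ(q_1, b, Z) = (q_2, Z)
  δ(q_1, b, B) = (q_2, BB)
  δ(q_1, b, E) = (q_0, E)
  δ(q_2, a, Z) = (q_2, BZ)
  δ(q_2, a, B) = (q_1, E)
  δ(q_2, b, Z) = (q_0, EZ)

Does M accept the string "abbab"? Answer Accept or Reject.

(q_0, abbab, Z) ⊢ (q_0, abbab, BZ) ⊢ (q_1, bbab, Z) ⊢ (q_2, bab, Z) ⊢ (q_0, ab, EZ)
No transition applies at (q_0, ab, EZ); input not fully consumed.

Reject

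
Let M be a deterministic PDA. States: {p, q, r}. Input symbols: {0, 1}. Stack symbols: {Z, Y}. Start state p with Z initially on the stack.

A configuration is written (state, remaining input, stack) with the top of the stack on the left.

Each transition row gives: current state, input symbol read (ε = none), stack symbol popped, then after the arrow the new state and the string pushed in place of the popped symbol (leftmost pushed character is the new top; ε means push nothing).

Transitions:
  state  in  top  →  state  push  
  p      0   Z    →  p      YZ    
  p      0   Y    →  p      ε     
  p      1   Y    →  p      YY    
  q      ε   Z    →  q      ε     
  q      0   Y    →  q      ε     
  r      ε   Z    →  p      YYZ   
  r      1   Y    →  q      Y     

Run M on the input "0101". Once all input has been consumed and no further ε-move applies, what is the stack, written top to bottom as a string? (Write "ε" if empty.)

YYZ

(p, 0101, Z)
  read 0, top Z: go to p, push YZ → (p, 101, YZ)
  read 1, top Y: go to p, push YY → (p, 01, YYZ)
  read 0, top Y: go to p, push ε → (p, 1, YZ)
  read 1, top Y: go to p, push YY → (p, ε, YYZ)
All input consumed in state p with stack YYZ.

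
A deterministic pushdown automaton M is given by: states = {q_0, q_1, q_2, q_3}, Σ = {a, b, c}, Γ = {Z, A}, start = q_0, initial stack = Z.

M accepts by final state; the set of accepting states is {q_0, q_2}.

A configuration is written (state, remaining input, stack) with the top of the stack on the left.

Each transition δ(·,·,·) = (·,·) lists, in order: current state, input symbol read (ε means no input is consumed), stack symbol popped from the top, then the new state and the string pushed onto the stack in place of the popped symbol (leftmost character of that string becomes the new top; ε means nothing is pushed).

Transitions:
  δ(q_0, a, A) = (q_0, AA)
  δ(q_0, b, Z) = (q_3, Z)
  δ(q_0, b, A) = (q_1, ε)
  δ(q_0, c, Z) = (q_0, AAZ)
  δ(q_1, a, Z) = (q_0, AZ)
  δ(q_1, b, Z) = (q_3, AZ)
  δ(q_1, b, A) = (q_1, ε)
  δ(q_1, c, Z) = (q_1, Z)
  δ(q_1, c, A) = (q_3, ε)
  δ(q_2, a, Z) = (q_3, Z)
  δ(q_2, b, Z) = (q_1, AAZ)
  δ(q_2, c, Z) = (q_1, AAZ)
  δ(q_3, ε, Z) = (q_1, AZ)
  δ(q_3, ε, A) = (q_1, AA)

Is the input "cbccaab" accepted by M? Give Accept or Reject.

Reject

(q_0, cbccaab, Z)
  read c, top Z: go to q_0, push AAZ → (q_0, bccaab, AAZ)
  read b, top A: go to q_1, push ε → (q_1, ccaab, AZ)
  read c, top A: go to q_3, push ε → (q_3, caab, Z)
  ε-move, top Z: go to q_1, push AZ → (q_1, caab, AZ)
  read c, top A: go to q_3, push ε → (q_3, aab, Z)
  ε-move, top Z: go to q_1, push AZ → (q_1, aab, AZ)
No transition applies at (q_1, aab, AZ); input not fully consumed.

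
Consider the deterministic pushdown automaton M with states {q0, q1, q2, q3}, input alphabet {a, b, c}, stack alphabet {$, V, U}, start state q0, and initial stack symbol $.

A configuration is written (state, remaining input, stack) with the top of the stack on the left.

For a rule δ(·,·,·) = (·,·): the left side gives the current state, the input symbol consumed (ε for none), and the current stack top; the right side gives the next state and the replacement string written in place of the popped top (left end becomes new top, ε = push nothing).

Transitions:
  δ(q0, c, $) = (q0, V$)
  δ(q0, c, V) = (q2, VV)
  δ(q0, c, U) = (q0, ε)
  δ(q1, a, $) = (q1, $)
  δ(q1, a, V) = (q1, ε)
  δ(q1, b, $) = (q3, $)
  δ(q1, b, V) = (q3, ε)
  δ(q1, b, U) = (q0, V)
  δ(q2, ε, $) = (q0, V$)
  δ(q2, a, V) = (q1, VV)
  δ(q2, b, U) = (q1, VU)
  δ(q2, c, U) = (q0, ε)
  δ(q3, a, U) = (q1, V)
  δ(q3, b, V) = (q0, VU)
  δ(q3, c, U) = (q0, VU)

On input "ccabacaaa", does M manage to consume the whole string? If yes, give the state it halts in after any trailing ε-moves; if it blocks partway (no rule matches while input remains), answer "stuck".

(q0, ccabacaaa, $) ⊢ (q0, cabacaaa, V$) ⊢ (q2, abacaaa, VV$) ⊢ (q1, bacaaa, VVV$) ⊢ (q3, acaaa, VV$)
No transition for (q3, a, top V); M blocks with input acaaa remaining.

stuck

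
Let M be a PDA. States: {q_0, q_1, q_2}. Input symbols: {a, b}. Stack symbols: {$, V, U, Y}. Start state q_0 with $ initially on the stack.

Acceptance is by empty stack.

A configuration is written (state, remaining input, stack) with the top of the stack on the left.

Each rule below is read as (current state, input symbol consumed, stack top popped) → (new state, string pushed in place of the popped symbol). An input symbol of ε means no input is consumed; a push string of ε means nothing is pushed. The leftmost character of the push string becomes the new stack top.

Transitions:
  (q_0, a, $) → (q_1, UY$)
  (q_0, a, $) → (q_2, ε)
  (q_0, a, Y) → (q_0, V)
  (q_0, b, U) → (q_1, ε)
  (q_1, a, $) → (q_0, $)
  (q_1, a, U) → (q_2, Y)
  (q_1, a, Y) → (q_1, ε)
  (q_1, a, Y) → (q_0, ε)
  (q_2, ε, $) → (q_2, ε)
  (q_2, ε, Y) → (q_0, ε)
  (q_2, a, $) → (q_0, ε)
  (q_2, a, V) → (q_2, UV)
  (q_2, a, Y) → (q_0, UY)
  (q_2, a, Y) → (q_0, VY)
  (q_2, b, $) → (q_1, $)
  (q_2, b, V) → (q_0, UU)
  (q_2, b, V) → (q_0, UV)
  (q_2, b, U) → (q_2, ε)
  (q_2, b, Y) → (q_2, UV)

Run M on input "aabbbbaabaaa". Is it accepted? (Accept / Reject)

Accept

One accepting computation: (q_0, aabbbbaabaaa, $) ⊢ (q_1, abbbbaabaaa, UY$) ⊢ (q_2, bbbbaabaaa, YY$) ⊢ (q_2, bbbaabaaa, UVY$) ⊢ (q_2, bbaabaaa, VY$) ⊢ (q_0, baabaaa, UUY$) ⊢ (q_1, aabaaa, UY$) ⊢ (q_2, abaaa, YY$) ⊢ (q_0, baaa, UYY$) ⊢ (q_1, aaa, YY$) ⊢ (q_1, aa, Y$) ⊢ (q_0, a, $) ⊢ (q_2, ε, ε)
All input consumed and the stack is empty.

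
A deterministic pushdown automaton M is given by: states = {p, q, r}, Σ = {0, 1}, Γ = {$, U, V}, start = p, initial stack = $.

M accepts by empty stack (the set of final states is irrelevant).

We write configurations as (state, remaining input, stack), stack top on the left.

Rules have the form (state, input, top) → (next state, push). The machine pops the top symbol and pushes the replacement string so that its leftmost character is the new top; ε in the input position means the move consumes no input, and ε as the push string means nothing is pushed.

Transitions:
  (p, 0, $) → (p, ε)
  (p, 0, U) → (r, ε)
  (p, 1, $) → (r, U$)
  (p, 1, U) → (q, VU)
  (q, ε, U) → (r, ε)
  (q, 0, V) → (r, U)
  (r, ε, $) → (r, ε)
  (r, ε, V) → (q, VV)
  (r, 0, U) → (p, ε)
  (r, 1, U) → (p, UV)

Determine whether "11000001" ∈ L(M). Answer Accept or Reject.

(p, 11000001, $) ⊢ (r, 1000001, U$) ⊢ (p, 000001, UV$) ⊢ (r, 00001, V$) ⊢ (q, 00001, VV$) ⊢ (r, 0001, UV$) ⊢ (p, 001, V$)
No transition applies at (p, 001, V$); input not fully consumed.

Reject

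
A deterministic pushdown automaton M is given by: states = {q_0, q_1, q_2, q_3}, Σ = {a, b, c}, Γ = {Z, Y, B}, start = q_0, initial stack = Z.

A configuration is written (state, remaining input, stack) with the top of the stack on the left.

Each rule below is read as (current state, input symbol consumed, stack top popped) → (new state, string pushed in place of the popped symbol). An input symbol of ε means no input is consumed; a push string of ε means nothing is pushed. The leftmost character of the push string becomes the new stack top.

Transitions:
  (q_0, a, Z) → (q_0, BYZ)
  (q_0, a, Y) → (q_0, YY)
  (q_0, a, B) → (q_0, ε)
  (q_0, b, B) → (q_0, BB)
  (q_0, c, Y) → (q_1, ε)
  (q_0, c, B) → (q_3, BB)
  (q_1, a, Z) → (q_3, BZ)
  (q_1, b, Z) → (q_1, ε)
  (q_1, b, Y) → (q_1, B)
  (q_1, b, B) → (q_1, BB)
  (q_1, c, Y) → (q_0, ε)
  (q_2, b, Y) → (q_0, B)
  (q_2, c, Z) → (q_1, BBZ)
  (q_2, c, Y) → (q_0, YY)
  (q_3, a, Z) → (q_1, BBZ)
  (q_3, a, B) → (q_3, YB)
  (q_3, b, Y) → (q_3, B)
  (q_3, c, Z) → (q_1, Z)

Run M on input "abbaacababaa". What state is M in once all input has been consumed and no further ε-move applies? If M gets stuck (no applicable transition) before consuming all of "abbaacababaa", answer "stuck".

stuck

(q_0, abbaacababaa, Z)
  read a, top Z: go to q_0, push BYZ → (q_0, bbaacababaa, BYZ)
  read b, top B: go to q_0, push BB → (q_0, baacababaa, BBYZ)
  read b, top B: go to q_0, push BB → (q_0, aacababaa, BBBYZ)
  read a, top B: go to q_0, push ε → (q_0, acababaa, BBYZ)
  read a, top B: go to q_0, push ε → (q_0, cababaa, BYZ)
  read c, top B: go to q_3, push BB → (q_3, ababaa, BBYZ)
  read a, top B: go to q_3, push YB → (q_3, babaa, YBBYZ)
  read b, top Y: go to q_3, push B → (q_3, abaa, BBBYZ)
  read a, top B: go to q_3, push YB → (q_3, baa, YBBBYZ)
  read b, top Y: go to q_3, push B → (q_3, aa, BBBBYZ)
  read a, top B: go to q_3, push YB → (q_3, a, YBBBBYZ)
No transition for (q_3, a, top Y); M blocks with input a remaining.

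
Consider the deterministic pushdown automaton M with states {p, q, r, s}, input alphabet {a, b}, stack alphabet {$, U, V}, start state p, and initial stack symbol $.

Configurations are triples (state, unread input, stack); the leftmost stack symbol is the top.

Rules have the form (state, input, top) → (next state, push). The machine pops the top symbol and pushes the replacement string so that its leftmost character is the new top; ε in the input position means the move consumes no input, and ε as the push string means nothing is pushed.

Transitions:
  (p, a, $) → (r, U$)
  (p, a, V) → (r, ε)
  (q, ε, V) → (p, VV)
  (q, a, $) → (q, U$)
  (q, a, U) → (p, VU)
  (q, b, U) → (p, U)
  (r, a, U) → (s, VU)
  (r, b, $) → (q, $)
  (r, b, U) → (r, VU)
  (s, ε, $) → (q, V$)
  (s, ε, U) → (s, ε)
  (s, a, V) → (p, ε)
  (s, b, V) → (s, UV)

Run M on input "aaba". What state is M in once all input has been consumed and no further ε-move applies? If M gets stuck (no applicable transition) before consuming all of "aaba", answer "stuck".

p

(p, aaba, $)
  read a, top $: go to r, push U$ → (r, aba, U$)
  read a, top U: go to s, push VU → (s, ba, VU$)
  read b, top V: go to s, push UV → (s, a, UVU$)
  ε-move, top U: go to s, push ε → (s, a, VU$)
  read a, top V: go to p, push ε → (p, ε, U$)
All input consumed; M is in state p.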